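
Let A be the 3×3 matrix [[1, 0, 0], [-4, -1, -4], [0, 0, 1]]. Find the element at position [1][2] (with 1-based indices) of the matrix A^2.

0

Characteristic polynomial: t^3 - t^2 - t + 1 = (t - 1)^2(t + 1), so the eigenvalues are -1, 1, 1.
t=1: eigenvector (1, -2, 0).
t=-1: eigenvector (0, 1, 0).
t=1: eigenvector (1, -4, 1).
P = [[1, 0, 1], [-2, 1, -4], [0, 0, 1]], D = diag(1, -1, 1), P⁻¹ = [[1, 0, -1], [2, 1, 2], [0, 0, 1]].
A² = P·diag(1, 1, 1)·P⁻¹ = [[1, 0, 0], [0, 1, 0], [0, 0, 1]].
The requested entry is 0.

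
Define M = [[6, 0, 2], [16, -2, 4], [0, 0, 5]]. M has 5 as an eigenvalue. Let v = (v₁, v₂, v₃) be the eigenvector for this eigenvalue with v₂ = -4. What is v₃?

M − 5I = [[1, 0, 2], [16, -7, 4], [0, 0, 0]].
Solving (M − 5I)v = 0 gives the eigenspace spanned by (-2, -4, 1).
With v₂ = -4, v = (-2, -4, 1), so v₃ = 1.

1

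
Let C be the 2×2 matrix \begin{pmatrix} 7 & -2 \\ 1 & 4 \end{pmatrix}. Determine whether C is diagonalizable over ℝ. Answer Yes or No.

Characteristic polynomial: p(t) = t^2 - 11t + 30 = (t - 6)(t - 5).
All 2 eigenvalues are distinct, so C is diagonalizable.

Yes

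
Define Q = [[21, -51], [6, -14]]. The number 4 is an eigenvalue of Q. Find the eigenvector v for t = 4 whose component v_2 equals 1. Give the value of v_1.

Q − 4I = [[17, -51], [6, -18]].
Solving (Q − 4I)v = 0 gives the eigenspace spanned by (3, 1).
With v_2 = 1, v = (3, 1), so v_1 = 3.

3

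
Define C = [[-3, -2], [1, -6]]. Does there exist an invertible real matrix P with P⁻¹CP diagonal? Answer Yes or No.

Characteristic polynomial: p(r) = r^2 + 9r + 20 = (r + 4)(r + 5).
All 2 eigenvalues are distinct, so C is diagonalizable.

Yes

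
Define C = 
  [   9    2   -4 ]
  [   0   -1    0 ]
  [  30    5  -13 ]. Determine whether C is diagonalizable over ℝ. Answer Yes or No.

No

Characteristic polynomial: p(t) = t^3 + 5t^2 + 7t + 3 = (t + 1)^2(t + 3).
t = -1 has algebraic multiplicity 2; rank(C + 1I) = 2, so geometric multiplicity = 1.
Geometric multiplicity < algebraic multiplicity, so C is not diagonalizable.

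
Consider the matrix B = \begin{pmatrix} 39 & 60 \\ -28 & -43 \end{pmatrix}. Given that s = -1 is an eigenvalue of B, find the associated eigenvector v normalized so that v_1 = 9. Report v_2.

B + 1I = [[40, 60], [-28, -42]].
Solving (B + 1I)v = 0 gives the eigenspace spanned by (9, -6).
With v_1 = 9, v = (9, -6), so v_2 = -6.

-6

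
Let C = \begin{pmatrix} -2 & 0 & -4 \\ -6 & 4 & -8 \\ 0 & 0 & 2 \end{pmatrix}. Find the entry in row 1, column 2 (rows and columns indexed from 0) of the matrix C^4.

Characteristic polynomial: r^3 - 4r^2 - 4r + 16 = (r - 4)(r - 2)(r + 2), so the eigenvalues are -2, 2, 4.
r=4: eigenvector (0, -1, 0).
r=-2: eigenvector (1, 1, 0).
r=2: eigenvector (-1, 1, 1).
P = [[0, 1, -1], [-1, 1, 1], [0, 0, 1]], D = diag(4, -2, 2), P⁻¹ = [[1, -1, 2], [1, 0, 1], [0, 0, 1]].
C⁴ = P·diag(256, 16, 16)·P⁻¹ = [[16, 0, 0], [-240, 256, -480], [0, 0, 16]].
The requested entry is -480.

-480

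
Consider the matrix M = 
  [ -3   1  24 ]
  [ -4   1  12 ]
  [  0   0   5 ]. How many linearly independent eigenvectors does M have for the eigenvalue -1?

1

M + 1I = [[-2, 1, 24], [-4, 2, 12], [0, 0, 6]].
This matrix has rank 2, so its null space has dimension 3 − 2 = 1.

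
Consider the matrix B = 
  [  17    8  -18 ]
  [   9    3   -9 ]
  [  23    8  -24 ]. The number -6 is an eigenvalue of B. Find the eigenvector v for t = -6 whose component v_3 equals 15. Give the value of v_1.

B + 6I = [[23, 8, -18], [9, 9, -9], [23, 8, -18]].
Solving (B + 6I)v = 0 gives the eigenspace spanned by (10, 5, 15).
With v_3 = 15, v = (10, 5, 15), so v_1 = 10.

10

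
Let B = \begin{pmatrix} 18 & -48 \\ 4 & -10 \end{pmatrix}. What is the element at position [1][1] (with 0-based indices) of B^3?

Characteristic polynomial: r^2 - 8r + 12 = (r - 6)(r - 2), so the eigenvalues are 2, 6.
r=6: eigenvector (4, 1).
r=2: eigenvector (3, 1).
P = [[4, 3], [1, 1]], D = diag(6, 2), P⁻¹ = [[1, -3], [-1, 4]].
B³ = P·diag(216, 8)·P⁻¹ = [[840, -2496], [208, -616]].
The requested entry is -616.

-616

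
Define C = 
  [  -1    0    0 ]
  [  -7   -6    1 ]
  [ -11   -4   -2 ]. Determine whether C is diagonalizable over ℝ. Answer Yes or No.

No

Characteristic polynomial: p(r) = r^3 + 9r^2 + 24r + 16 = (r + 1)(r + 4)^2.
r = -4 has algebraic multiplicity 2; rank(C + 4I) = 2, so geometric multiplicity = 1.
Geometric multiplicity < algebraic multiplicity, so C is not diagonalizable.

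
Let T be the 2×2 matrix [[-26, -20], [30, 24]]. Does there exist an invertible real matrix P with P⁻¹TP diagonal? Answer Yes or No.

Yes

Characteristic polynomial: p(λ) = λ^2 + 2λ - 24 = (λ - 4)(λ + 6).
All 2 eigenvalues are distinct, so T is diagonalizable.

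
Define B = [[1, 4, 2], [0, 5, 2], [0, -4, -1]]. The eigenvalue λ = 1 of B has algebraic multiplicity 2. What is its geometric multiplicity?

2

B − 1I = [[0, 4, 2], [0, 4, 2], [0, -4, -2]].
This matrix has rank 1, so its null space has dimension 3 − 1 = 2.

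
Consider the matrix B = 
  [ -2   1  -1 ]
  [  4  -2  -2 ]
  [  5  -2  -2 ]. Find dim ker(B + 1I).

B + 1I = [[-1, 1, -1], [4, -1, -2], [5, -2, -1]].
This matrix has rank 2, so its null space has dimension 3 − 2 = 1.

1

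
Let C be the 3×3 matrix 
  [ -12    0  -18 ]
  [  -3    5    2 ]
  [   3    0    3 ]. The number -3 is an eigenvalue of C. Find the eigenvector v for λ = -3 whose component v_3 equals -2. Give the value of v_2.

C + 3I = [[-9, 0, -18], [-3, 8, 2], [3, 0, 6]].
Solving (C + 3I)v = 0 gives the eigenspace spanned by (4, 2, -2).
With v_3 = -2, v = (4, 2, -2), so v_2 = 2.

2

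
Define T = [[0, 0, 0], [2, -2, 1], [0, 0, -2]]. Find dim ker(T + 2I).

T + 2I = [[2, 0, 0], [2, 0, 1], [0, 0, 0]].
This matrix has rank 2, so its null space has dimension 3 − 2 = 1.

1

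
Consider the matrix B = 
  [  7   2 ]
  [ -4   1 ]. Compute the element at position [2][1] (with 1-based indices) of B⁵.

-5764

Characteristic polynomial: μ^2 - 8μ + 15 = (μ - 5)(μ - 3), so the eigenvalues are 3, 5.
μ=5: eigenvector (-1, 1).
μ=3: eigenvector (-1, 2).
P = [[-1, -1], [1, 2]], D = diag(5, 3), P⁻¹ = [[-2, -1], [1, 1]].
B⁵ = P·diag(3125, 243)·P⁻¹ = [[6007, 2882], [-5764, -2639]].
The requested entry is -5764.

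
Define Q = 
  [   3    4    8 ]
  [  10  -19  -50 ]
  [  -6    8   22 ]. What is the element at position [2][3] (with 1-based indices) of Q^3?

Characteristic polynomial: s^3 - 6s^2 - s + 6 = (s - 6)(s - 1)(s + 1), so the eigenvalues are -1, 1, 6.
s=1: eigenvector (-2, 9, -4).
s=-1: eigenvector (-1, 5, -2).
s=6: eigenvector (0, -2, 1).
P = [[-2, -1, 0], [9, 5, -2], [-4, -2, 1]], D = diag(1, -1, 6), P⁻¹ = [[-1, -1, -2], [1, 2, 4], [-2, 0, 1]].
Q³ = P·diag(1, -1, 216)·P⁻¹ = [[3, 4, 8], [850, -19, -470], [-426, 8, 232]].
The requested entry is -470.

-470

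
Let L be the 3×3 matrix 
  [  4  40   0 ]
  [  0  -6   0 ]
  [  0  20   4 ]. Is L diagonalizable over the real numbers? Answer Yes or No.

Characteristic polynomial: p(r) = r^3 - 2r^2 - 32r + 96 = (r - 4)^2(r + 6).
r = 4 has algebraic multiplicity 2; rank(L − 4I) = 1, so geometric multiplicity = 2.
Every eigenvalue has geometric = algebraic multiplicity, so L is diagonalizable.

Yes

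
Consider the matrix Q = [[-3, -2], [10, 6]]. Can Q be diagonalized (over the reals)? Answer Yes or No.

Characteristic polynomial: p(μ) = μ^2 - 3μ + 2 = (μ - 2)(μ - 1).
All 2 eigenvalues are distinct, so Q is diagonalizable.

Yes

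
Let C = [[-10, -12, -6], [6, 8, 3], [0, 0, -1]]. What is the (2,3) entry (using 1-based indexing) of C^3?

63

Characteristic polynomial: r^3 + 3r^2 - 6r - 8 = (r - 2)(r + 1)(r + 4), so the eigenvalues are -4, -1, 2.
r=2: eigenvector (-1, 1, 0).
r=-4: eigenvector (-2, 1, 0).
r=-1: eigenvector (-2, 1, 1).
P = [[-1, -2, -2], [1, 1, 1], [0, 0, 1]], D = diag(2, -4, -1), P⁻¹ = [[1, 2, 0], [-1, -1, -1], [0, 0, 1]].
C³ = P·diag(8, -64, -1)·P⁻¹ = [[-136, -144, -126], [72, 80, 63], [0, 0, -1]].
The requested entry is 63.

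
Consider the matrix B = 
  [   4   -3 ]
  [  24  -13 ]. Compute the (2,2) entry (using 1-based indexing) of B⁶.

Characteristic polynomial: s^2 + 9s + 20 = (s + 4)(s + 5), so the eigenvalues are -5, -4.
s=-4: eigenvector (-3, -8).
s=-5: eigenvector (1, 3).
P = [[-3, 1], [-8, 3]], D = diag(-4, -5), P⁻¹ = [[-3, 1], [-8, 3]].
B⁶ = P·diag(4096, 15625)·P⁻¹ = [[-88136, 34587], [-276696, 107857]].
The requested entry is 107857.

107857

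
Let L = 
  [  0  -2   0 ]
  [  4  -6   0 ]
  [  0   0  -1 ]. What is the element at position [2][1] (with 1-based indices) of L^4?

-480

Characteristic polynomial: s^3 + 7s^2 + 14s + 8 = (s + 1)(s + 2)(s + 4), so the eigenvalues are -4, -2, -1.
s=-2: eigenvector (1, 1, 0).
s=-4: eigenvector (1, 2, 0).
s=-1: eigenvector (0, 0, 1).
P = [[1, 1, 0], [1, 2, 0], [0, 0, 1]], D = diag(-2, -4, -1), P⁻¹ = [[2, -1, 0], [-1, 1, 0], [0, 0, 1]].
L⁴ = P·diag(16, 256, 1)·P⁻¹ = [[-224, 240, 0], [-480, 496, 0], [0, 0, 1]].
The requested entry is -480.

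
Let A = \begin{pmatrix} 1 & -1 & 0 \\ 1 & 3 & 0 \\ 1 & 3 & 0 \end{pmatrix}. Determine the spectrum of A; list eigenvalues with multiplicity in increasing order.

0, 2, 2

Characteristic polynomial: p(t) = t^3 - 4t^2 + 4t = t(t - 2)^2.
Roots (with multiplicity): 0, 2, 2.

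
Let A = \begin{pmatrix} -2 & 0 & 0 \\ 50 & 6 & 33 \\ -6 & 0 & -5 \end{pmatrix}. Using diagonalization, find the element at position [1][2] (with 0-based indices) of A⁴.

2013

Characteristic polynomial: r^3 + r^2 - 32r - 60 = (r - 6)(r + 2)(r + 5), so the eigenvalues are -5, -2, 6.
r=-2: eigenvector (1, 2, -2).
r=6: eigenvector (0, 1, 0).
r=-5: eigenvector (0, -3, 1).
P = [[1, 0, 0], [2, 1, -3], [-2, 0, 1]], D = diag(-2, 6, -5), P⁻¹ = [[1, 0, 0], [4, 1, 3], [2, 0, 1]].
A⁴ = P·diag(16, 1296, 625)·P⁻¹ = [[16, 0, 0], [1466, 1296, 2013], [1218, 0, 625]].
The requested entry is 2013.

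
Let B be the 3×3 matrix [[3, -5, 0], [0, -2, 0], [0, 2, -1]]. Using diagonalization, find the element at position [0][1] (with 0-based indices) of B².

Characteristic polynomial: λ^3 - 7λ - 6 = (λ - 3)(λ + 1)(λ + 2), so the eigenvalues are -2, -1, 3.
λ=3: eigenvector (1, 0, 0).
λ=-2: eigenvector (1, 1, -2).
λ=-1: eigenvector (0, 0, 1).
P = [[1, 1, 0], [0, 1, 0], [0, -2, 1]], D = diag(3, -2, -1), P⁻¹ = [[1, -1, 0], [0, 1, 0], [0, 2, 1]].
B² = P·diag(9, 4, 1)·P⁻¹ = [[9, -5, 0], [0, 4, 0], [0, -6, 1]].
The requested entry is -5.

-5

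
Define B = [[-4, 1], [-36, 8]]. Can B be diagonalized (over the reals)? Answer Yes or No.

Characteristic polynomial: p(s) = s^2 - 4s + 4 = (s - 2)^2.
s = 2 has algebraic multiplicity 2; rank(B − 2I) = 1, so geometric multiplicity = 1.
Geometric multiplicity < algebraic multiplicity, so B is not diagonalizable.

No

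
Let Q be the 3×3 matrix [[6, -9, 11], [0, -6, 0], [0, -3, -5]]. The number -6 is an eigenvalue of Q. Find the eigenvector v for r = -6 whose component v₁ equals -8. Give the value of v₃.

12

Q + 6I = [[12, -9, 11], [0, 0, 0], [0, -3, 1]].
Solving (Q + 6I)v = 0 gives the eigenspace spanned by (-8, 4, 12).
With v₁ = -8, v = (-8, 4, 12), so v₃ = 12.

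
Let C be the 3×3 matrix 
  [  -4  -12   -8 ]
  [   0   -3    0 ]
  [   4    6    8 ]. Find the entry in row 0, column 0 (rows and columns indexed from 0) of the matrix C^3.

-64

Characteristic polynomial: s^3 - s^2 - 12s = s(s - 4)(s + 3), so the eigenvalues are -3, 0, 4.
s=0: eigenvector (2, 0, -1).
s=-3: eigenvector (4, 1, -2).
s=4: eigenvector (-1, 0, 1).
P = [[2, 4, -1], [0, 1, 0], [-1, -2, 1]], D = diag(0, -3, 4), P⁻¹ = [[1, -2, 1], [0, 1, 0], [1, 0, 2]].
C³ = P·diag(0, -27, 64)·P⁻¹ = [[-64, -108, -128], [0, -27, 0], [64, 54, 128]].
The requested entry is -64.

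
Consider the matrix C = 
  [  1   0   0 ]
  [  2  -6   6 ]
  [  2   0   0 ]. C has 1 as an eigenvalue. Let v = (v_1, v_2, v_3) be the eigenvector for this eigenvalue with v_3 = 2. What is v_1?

C − 1I = [[0, 0, 0], [2, -7, 6], [2, 0, -1]].
Solving (C − 1I)v = 0 gives the eigenspace spanned by (1, 2, 2).
With v_3 = 2, v = (1, 2, 2), so v_1 = 1.

1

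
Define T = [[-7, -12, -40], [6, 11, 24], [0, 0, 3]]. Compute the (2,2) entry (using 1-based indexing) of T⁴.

Characteristic polynomial: λ^3 - 7λ^2 + 7λ + 15 = (λ - 5)(λ - 3)(λ + 1), so the eigenvalues are -1, 3, 5.
λ=5: eigenvector (-1, 1, 0).
λ=-1: eigenvector (2, -1, 0).
λ=3: eigenvector (-4, 0, 1).
P = [[-1, 2, -4], [1, -1, 0], [0, 0, 1]], D = diag(5, -1, 3), P⁻¹ = [[1, 2, 4], [1, 1, 4], [0, 0, 1]].
T⁴ = P·diag(625, 1, 81)·P⁻¹ = [[-623, -1248, -2816], [624, 1249, 2496], [0, 0, 81]].
The requested entry is 1249.

1249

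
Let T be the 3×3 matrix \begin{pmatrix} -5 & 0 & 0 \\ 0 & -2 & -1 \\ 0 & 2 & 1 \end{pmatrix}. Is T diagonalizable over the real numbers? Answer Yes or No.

Yes

Characteristic polynomial: p(μ) = μ^3 + 6μ^2 + 5μ = μ(μ + 1)(μ + 5).
All 3 eigenvalues are distinct, so T is diagonalizable.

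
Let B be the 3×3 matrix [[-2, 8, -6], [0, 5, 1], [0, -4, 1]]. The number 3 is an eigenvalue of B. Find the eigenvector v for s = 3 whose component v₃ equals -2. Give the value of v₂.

1

B − 3I = [[-5, 8, -6], [0, 2, 1], [0, -4, -2]].
Solving (B − 3I)v = 0 gives the eigenspace spanned by (4, 1, -2).
With v₃ = -2, v = (4, 1, -2), so v₂ = 1.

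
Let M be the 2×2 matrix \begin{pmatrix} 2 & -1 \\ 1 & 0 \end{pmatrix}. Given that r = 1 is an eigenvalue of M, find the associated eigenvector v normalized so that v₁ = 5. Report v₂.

M − 1I = [[1, -1], [1, -1]].
Solving (M − 1I)v = 0 gives the eigenspace spanned by (5, 5).
With v₁ = 5, v = (5, 5), so v₂ = 5.

5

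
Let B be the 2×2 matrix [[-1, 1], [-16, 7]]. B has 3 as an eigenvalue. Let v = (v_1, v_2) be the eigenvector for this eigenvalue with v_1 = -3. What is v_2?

-12

B − 3I = [[-4, 1], [-16, 4]].
Solving (B − 3I)v = 0 gives the eigenspace spanned by (-3, -12).
With v_1 = -3, v = (-3, -12), so v_2 = -12.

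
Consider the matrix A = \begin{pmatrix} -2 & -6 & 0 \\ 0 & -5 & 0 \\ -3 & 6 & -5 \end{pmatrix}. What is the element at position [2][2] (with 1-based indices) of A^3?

-125

Characteristic polynomial: λ^3 + 12λ^2 + 45λ + 50 = (λ + 2)(λ + 5)^2, so the eigenvalues are -5, -5, -2.
λ=-2: eigenvector (1, 0, -1).
λ=-5: eigenvector (2, 1, 0).
λ=-5: eigenvector (0, 0, 1).
P = [[1, 2, 0], [0, 1, 0], [-1, 0, 1]], D = diag(-2, -5, -5), P⁻¹ = [[1, -2, 0], [0, 1, 0], [1, -2, 1]].
A³ = P·diag(-8, -125, -125)·P⁻¹ = [[-8, -234, 0], [0, -125, 0], [-117, 234, -125]].
The requested entry is -125.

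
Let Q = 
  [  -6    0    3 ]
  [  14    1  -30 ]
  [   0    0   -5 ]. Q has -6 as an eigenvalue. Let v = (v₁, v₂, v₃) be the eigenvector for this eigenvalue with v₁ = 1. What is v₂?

-2

Q + 6I = [[0, 0, 3], [14, 7, -30], [0, 0, 1]].
Solving (Q + 6I)v = 0 gives the eigenspace spanned by (1, -2, 0).
With v₁ = 1, v = (1, -2, 0), so v₂ = -2.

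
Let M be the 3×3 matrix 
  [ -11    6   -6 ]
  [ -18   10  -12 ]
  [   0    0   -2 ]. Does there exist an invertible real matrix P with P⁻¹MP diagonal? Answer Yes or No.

Yes

Characteristic polynomial: p(r) = r^3 + 3r^2 - 4 = (r - 1)(r + 2)^2.
r = -2 has algebraic multiplicity 2; rank(M + 2I) = 1, so geometric multiplicity = 2.
Every eigenvalue has geometric = algebraic multiplicity, so M is diagonalizable.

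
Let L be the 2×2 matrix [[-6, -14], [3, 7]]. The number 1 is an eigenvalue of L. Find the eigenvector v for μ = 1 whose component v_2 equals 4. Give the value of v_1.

L − 1I = [[-7, -14], [3, 6]].
Solving (L − 1I)v = 0 gives the eigenspace spanned by (-8, 4).
With v_2 = 4, v = (-8, 4), so v_1 = -8.

-8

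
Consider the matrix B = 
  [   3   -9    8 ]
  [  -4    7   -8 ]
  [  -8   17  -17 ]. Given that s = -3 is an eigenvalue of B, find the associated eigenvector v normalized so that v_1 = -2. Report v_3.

6

B + 3I = [[6, -9, 8], [-4, 10, -8], [-8, 17, -14]].
Solving (B + 3I)v = 0 gives the eigenspace spanned by (-2, 4, 6).
With v_1 = -2, v = (-2, 4, 6), so v_3 = 6.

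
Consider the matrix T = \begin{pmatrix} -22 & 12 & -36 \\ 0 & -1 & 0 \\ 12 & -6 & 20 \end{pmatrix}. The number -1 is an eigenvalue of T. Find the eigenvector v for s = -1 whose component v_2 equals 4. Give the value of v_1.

16

T + 1I = [[-21, 12, -36], [0, 0, 0], [12, -6, 21]].
Solving (T + 1I)v = 0 gives the eigenspace spanned by (16, 4, -8).
With v_2 = 4, v = (16, 4, -8), so v_1 = 16.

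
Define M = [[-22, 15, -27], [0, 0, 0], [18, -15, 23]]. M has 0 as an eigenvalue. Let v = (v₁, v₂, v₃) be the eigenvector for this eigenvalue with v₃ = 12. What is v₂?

M = [[-22, 15, -27], [0, 0, 0], [18, -15, 23]].
Solving (M)v = 0 gives the eigenspace spanned by (-12, 4, 12).
With v₃ = 12, v = (-12, 4, 12), so v₂ = 4.

4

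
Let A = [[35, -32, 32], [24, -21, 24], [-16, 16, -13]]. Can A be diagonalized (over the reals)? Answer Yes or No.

Characteristic polynomial: p(λ) = λ^3 - λ^2 - 21λ + 45 = (λ - 3)^2(λ + 5).
λ = 3 has algebraic multiplicity 2; rank(A − 3I) = 1, so geometric multiplicity = 2.
Every eigenvalue has geometric = algebraic multiplicity, so A is diagonalizable.

Yes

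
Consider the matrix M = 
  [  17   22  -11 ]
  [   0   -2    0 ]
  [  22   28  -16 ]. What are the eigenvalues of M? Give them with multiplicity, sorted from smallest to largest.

-5, -2, 6

Characteristic polynomial: p(μ) = μ^3 + μ^2 - 32μ - 60 = (μ - 6)(μ + 2)(μ + 5).
Roots (with multiplicity): -5, -2, 6.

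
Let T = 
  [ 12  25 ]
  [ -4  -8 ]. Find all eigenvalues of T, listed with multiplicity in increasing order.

Characteristic polynomial: p(s) = s^2 - 4s + 4 = (s - 2)^2.
Roots (with multiplicity): 2, 2.

2, 2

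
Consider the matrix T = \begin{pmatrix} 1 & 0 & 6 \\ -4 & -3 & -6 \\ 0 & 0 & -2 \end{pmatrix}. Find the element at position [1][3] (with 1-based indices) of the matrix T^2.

Characteristic polynomial: μ^3 + 4μ^2 + μ - 6 = (μ - 1)(μ + 2)(μ + 3), so the eigenvalues are -3, -2, 1.
μ=1: eigenvector (1, -1, 0).
μ=-3: eigenvector (0, 1, 0).
μ=-2: eigenvector (-2, 2, 1).
P = [[1, 0, -2], [-1, 1, 2], [0, 0, 1]], D = diag(1, -3, -2), P⁻¹ = [[1, 0, 2], [1, 1, 0], [0, 0, 1]].
T² = P·diag(1, 9, 4)·P⁻¹ = [[1, 0, -6], [8, 9, 6], [0, 0, 4]].
The requested entry is -6.

-6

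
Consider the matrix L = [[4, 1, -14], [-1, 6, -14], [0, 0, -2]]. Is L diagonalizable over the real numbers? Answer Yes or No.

Characteristic polynomial: p(r) = r^3 - 8r^2 + 5r + 50 = (r - 5)^2(r + 2).
r = 5 has algebraic multiplicity 2; rank(L − 5I) = 2, so geometric multiplicity = 1.
Geometric multiplicity < algebraic multiplicity, so L is not diagonalizable.

No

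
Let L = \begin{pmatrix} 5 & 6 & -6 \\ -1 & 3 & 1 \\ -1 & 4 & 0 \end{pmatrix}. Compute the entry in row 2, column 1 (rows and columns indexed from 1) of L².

Characteristic polynomial: λ^3 - 8λ^2 + 11λ + 20 = (λ - 5)(λ - 4)(λ + 1), so the eigenvalues are -1, 4, 5.
λ=5: eigenvector (-1, 1, 1).
λ=4: eigenvector (0, 1, 1).
λ=-1: eigenvector (1, 0, 1).
P = [[-1, 0, 1], [1, 1, 0], [1, 1, 1]], D = diag(5, 4, -1), P⁻¹ = [[-1, -1, 1], [1, 2, -1], [0, -1, 1]].
L² = P·diag(25, 16, 1)·P⁻¹ = [[25, 24, -24], [-9, 7, 9], [-9, 6, 10]].
The requested entry is -9.

-9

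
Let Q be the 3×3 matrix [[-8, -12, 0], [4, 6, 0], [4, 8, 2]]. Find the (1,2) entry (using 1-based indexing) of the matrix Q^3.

Characteristic polynomial: λ^3 - 4λ = λ(λ - 2)(λ + 2), so the eigenvalues are -2, 0, 2.
λ=0: eigenvector (-3, 2, -2).
λ=2: eigenvector (0, 0, 1).
λ=-2: eigenvector (-2, 1, 0).
P = [[-3, 0, -2], [2, 0, 1], [-2, 1, 0]], D = diag(0, 2, -2), P⁻¹ = [[1, 2, 0], [2, 4, 1], [-2, -3, 0]].
Q³ = P·diag(0, 8, -8)·P⁻¹ = [[-32, -48, 0], [16, 24, 0], [16, 32, 8]].
The requested entry is -48.

-48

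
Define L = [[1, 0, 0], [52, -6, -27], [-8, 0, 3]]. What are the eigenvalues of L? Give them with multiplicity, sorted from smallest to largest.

-6, 1, 3

Characteristic polynomial: p(λ) = λ^3 + 2λ^2 - 21λ + 18 = (λ - 3)(λ - 1)(λ + 6).
Roots (with multiplicity): -6, 1, 3.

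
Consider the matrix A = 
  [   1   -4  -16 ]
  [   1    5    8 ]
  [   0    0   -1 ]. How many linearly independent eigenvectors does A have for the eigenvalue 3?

A − 3I = [[-2, -4, -16], [1, 2, 8], [0, 0, -4]].
This matrix has rank 2, so its null space has dimension 3 − 2 = 1.

1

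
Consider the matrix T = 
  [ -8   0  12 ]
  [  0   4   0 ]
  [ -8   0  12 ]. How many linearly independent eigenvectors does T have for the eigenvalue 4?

T − 4I = [[-12, 0, 12], [0, 0, 0], [-8, 0, 8]].
This matrix has rank 1, so its null space has dimension 3 − 1 = 2.

2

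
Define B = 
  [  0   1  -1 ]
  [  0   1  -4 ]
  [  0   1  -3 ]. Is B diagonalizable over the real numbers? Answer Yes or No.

No

Characteristic polynomial: p(r) = r^3 + 2r^2 + r = r(r + 1)^2.
r = -1 has algebraic multiplicity 2; rank(B + 1I) = 2, so geometric multiplicity = 1.
Geometric multiplicity < algebraic multiplicity, so B is not diagonalizable.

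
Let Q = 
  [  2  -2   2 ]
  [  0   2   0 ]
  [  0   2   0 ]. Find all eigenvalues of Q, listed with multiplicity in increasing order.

0, 2, 2

Characteristic polynomial: p(μ) = μ^3 - 4μ^2 + 4μ = μ(μ - 2)^2.
Roots (with multiplicity): 0, 2, 2.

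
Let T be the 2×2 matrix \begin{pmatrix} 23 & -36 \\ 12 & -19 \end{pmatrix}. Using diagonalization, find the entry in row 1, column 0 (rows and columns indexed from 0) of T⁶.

31248

Characteristic polynomial: μ^2 - 4μ - 5 = (μ - 5)(μ + 1), so the eigenvalues are -1, 5.
μ=5: eigenvector (2, 1).
μ=-1: eigenvector (-3, -2).
P = [[2, -3], [1, -2]], D = diag(5, -1), P⁻¹ = [[2, -3], [1, -2]].
T⁶ = P·diag(15625, 1)·P⁻¹ = [[62497, -93744], [31248, -46871]].
The requested entry is 31248.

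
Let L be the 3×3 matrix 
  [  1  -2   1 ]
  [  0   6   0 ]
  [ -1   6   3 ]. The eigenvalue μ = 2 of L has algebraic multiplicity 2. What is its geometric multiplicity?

1

L − 2I = [[-1, -2, 1], [0, 4, 0], [-1, 6, 1]].
This matrix has rank 2, so its null space has dimension 3 − 2 = 1.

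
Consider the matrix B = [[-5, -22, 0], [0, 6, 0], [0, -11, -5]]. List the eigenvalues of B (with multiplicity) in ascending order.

Characteristic polynomial: p(t) = t^3 + 4t^2 - 35t - 150 = (t - 6)(t + 5)^2.
Roots (with multiplicity): -5, -5, 6.

-5, -5, 6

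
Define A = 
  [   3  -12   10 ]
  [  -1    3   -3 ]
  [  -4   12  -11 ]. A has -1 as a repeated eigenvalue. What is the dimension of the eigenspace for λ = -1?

A + 1I = [[4, -12, 10], [-1, 4, -3], [-4, 12, -10]].
This matrix has rank 2, so its null space has dimension 3 − 2 = 1.

1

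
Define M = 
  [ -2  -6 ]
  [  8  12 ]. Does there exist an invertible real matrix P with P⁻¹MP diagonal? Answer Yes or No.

Characteristic polynomial: p(λ) = λ^2 - 10λ + 24 = (λ - 6)(λ - 4).
All 2 eigenvalues are distinct, so M is diagonalizable.

Yes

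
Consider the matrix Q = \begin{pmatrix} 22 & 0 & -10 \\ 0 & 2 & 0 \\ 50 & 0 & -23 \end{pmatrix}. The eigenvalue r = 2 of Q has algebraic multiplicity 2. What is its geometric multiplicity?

Q − 2I = [[20, 0, -10], [0, 0, 0], [50, 0, -25]].
This matrix has rank 1, so its null space has dimension 3 − 1 = 2.

2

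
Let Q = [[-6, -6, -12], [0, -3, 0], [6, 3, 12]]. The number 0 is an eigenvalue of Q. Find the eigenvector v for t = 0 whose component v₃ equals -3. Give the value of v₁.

6

Q = [[-6, -6, -12], [0, -3, 0], [6, 3, 12]].
Solving (Q)v = 0 gives the eigenspace spanned by (6, 0, -3).
With v₃ = -3, v = (6, 0, -3), so v₁ = 6.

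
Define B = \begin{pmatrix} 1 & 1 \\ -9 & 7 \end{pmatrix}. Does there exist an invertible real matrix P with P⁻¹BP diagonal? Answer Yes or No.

No

Characteristic polynomial: p(μ) = μ^2 - 8μ + 16 = (μ - 4)^2.
μ = 4 has algebraic multiplicity 2; rank(B − 4I) = 1, so geometric multiplicity = 1.
Geometric multiplicity < algebraic multiplicity, so B is not diagonalizable.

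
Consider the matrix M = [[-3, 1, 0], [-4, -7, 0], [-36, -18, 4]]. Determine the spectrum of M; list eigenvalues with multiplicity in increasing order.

Characteristic polynomial: p(λ) = λ^3 + 6λ^2 - 15λ - 100 = (λ - 4)(λ + 5)^2.
Roots (with multiplicity): -5, -5, 4.

-5, -5, 4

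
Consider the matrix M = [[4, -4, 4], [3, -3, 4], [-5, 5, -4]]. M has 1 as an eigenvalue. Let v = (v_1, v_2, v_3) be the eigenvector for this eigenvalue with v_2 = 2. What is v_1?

M − 1I = [[3, -4, 4], [3, -4, 4], [-5, 5, -5]].
Solving (M − 1I)v = 0 gives the eigenspace spanned by (0, 2, 2).
With v_2 = 2, v = (0, 2, 2), so v_1 = 0.

0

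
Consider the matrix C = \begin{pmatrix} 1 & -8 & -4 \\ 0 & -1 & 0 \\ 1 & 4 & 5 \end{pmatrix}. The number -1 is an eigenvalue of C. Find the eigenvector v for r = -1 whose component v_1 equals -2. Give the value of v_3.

C + 1I = [[2, -8, -4], [0, 0, 0], [1, 4, 6]].
Solving (C + 1I)v = 0 gives the eigenspace spanned by (-2, -1, 1).
With v_1 = -2, v = (-2, -1, 1), so v_3 = 1.

1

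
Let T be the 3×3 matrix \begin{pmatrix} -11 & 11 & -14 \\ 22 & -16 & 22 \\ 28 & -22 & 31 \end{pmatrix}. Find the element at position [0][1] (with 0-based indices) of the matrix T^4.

Characteristic polynomial: λ^3 - 4λ^2 - 27λ + 90 = (λ - 6)(λ - 3)(λ + 5), so the eigenvalues are -5, 3, 6.
λ=-5: eigenvector (1, -2, -2).
λ=3: eigenvector (-1, 0, 1).
λ=6: eigenvector (-1, 1, 2).
P = [[1, -1, -1], [-2, 0, 1], [-2, 1, 2]], D = diag(-5, 3, 6), P⁻¹ = [[1, -1, 1], [-2, 0, -1], [2, -1, 2]].
T⁴ = P·diag(625, 81, 1296)·P⁻¹ = [[-1805, 671, -1886], [1342, -46, 1342], [3772, -1342, 3853]].
The requested entry is 671.

671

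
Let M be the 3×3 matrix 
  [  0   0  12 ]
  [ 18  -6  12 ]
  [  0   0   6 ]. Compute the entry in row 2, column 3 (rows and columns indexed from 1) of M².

Characteristic polynomial: s^3 - 36s = s(s - 6)(s + 6), so the eigenvalues are -6, 0, 6.
s=0: eigenvector (1, 3, 0).
s=-6: eigenvector (0, 1, 0).
s=6: eigenvector (2, 4, 1).
P = [[1, 0, 2], [3, 1, 4], [0, 0, 1]], D = diag(0, -6, 6), P⁻¹ = [[1, 0, -2], [-3, 1, 2], [0, 0, 1]].
M² = P·diag(0, 36, 36)·P⁻¹ = [[0, 0, 72], [-108, 36, 216], [0, 0, 36]].
The requested entry is 216.

216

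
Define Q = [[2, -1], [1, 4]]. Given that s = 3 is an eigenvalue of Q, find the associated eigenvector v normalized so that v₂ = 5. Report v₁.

Q − 3I = [[-1, -1], [1, 1]].
Solving (Q − 3I)v = 0 gives the eigenspace spanned by (-5, 5).
With v₂ = 5, v = (-5, 5), so v₁ = -5.

-5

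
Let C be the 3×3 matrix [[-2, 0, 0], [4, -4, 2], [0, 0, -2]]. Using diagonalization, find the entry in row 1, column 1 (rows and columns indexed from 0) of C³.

Characteristic polynomial: λ^3 + 8λ^2 + 20λ + 16 = (λ + 2)^2(λ + 4), so the eigenvalues are -4, -2, -2.
λ=-4: eigenvector (0, 1, 0).
λ=-2: eigenvector (1, 0, -2).
λ=-2: eigenvector (0, 1, 1).
P = [[0, 1, 0], [1, 0, 1], [0, -2, 1]], D = diag(-4, -2, -2), P⁻¹ = [[-2, 1, -1], [1, 0, 0], [2, 0, 1]].
C³ = P·diag(-64, -8, -8)·P⁻¹ = [[-8, 0, 0], [112, -64, 56], [0, 0, -8]].
The requested entry is -64.

-64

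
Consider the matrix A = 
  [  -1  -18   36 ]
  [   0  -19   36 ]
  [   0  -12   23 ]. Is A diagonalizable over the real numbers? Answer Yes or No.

Characteristic polynomial: p(s) = s^3 - 3s^2 - 9s - 5 = (s - 5)(s + 1)^2.
s = -1 has algebraic multiplicity 2; rank(A + 1I) = 1, so geometric multiplicity = 2.
Every eigenvalue has geometric = algebraic multiplicity, so A is diagonalizable.

Yes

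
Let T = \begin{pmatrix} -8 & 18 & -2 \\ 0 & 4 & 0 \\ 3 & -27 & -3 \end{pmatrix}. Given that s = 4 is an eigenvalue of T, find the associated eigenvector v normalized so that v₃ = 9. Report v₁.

T − 4I = [[-12, 18, -2], [0, 0, 0], [3, -27, -7]].
Solving (T − 4I)v = 0 gives the eigenspace spanned by (-6, -3, 9).
With v₃ = 9, v = (-6, -3, 9), so v₁ = -6.

-6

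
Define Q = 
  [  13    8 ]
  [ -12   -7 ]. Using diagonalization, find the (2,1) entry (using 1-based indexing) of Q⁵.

Characteristic polynomial: s^2 - 6s + 5 = (s - 5)(s - 1), so the eigenvalues are 1, 5.
s=5: eigenvector (-1, 1).
s=1: eigenvector (-2, 3).
P = [[-1, -2], [1, 3]], D = diag(5, 1), P⁻¹ = [[-3, -2], [1, 1]].
Q⁵ = P·diag(3125, 1)·P⁻¹ = [[9373, 6248], [-9372, -6247]].
The requested entry is -9372.

-9372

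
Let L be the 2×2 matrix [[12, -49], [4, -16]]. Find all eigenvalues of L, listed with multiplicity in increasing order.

-2, -2

Characteristic polynomial: p(s) = s^2 + 4s + 4 = (s + 2)^2.
Roots (with multiplicity): -2, -2.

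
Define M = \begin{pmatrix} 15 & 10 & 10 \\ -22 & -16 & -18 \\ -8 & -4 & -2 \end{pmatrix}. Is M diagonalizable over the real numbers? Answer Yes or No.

Characteristic polynomial: p(t) = t^3 + 3t^2 - 10t = t(t - 2)(t + 5).
All 3 eigenvalues are distinct, so M is diagonalizable.

Yes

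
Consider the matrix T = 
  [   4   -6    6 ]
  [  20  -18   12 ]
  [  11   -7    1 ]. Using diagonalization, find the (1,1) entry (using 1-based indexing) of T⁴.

Characteristic polynomial: r^3 + 13r^2 + 52r + 60 = (r + 2)(r + 5)(r + 6), so the eigenvalues are -6, -5, -2.
r=-2: eigenvector (-1, -2, -1).
r=-6: eigenvector (0, 1, 1).
r=-5: eigenvector (2, 4, 1).
P = [[-1, 0, 2], [-2, 1, 4], [-1, 1, 1]], D = diag(-2, -6, -5), P⁻¹ = [[-3, 2, -2], [-2, 1, 0], [-1, 1, -1]].
T⁴ = P·diag(16, 1296, 625)·P⁻¹ = [[-1202, 1218, -1218], [-4996, 3732, -2436], [-3169, 1889, -593]].
The requested entry is -1202.

-1202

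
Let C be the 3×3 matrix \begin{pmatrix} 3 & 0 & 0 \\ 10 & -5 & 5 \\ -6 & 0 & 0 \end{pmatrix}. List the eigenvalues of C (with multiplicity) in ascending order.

-5, 0, 3

Characteristic polynomial: p(λ) = λ^3 + 2λ^2 - 15λ = λ(λ - 3)(λ + 5).
Roots (with multiplicity): -5, 0, 3.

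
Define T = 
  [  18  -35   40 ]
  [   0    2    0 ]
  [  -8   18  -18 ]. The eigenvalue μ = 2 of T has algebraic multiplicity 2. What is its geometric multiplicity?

T − 2I = [[16, -35, 40], [0, 0, 0], [-8, 18, -20]].
This matrix has rank 2, so its null space has dimension 3 − 2 = 1.

1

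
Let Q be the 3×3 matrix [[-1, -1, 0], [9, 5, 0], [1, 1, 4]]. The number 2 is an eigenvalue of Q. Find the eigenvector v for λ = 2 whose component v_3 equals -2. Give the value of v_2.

Q − 2I = [[-3, -1, 0], [9, 3, 0], [1, 1, 2]].
Solving (Q − 2I)v = 0 gives the eigenspace spanned by (-2, 6, -2).
With v_3 = -2, v = (-2, 6, -2), so v_2 = 6.

6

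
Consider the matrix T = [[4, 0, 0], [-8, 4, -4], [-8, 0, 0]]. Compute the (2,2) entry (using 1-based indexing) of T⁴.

256

Characteristic polynomial: λ^3 - 8λ^2 + 16λ = λ(λ - 4)^2, so the eigenvalues are 0, 4, 4.
λ=4: eigenvector (1, 0, -2).
λ=0: eigenvector (0, 1, 1).
λ=4: eigenvector (0, 1, 0).
P = [[1, 0, 0], [0, 1, 1], [-2, 1, 0]], D = diag(4, 0, 4), P⁻¹ = [[1, 0, 0], [2, 0, 1], [-2, 1, -1]].
T⁴ = P·diag(256, 0, 256)·P⁻¹ = [[256, 0, 0], [-512, 256, -256], [-512, 0, 0]].
The requested entry is 256.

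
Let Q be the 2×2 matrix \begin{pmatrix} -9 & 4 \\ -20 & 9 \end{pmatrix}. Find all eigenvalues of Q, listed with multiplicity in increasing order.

-1, 1

Characteristic polynomial: p(s) = s^2 - 1 = (s - 1)(s + 1).
Roots (with multiplicity): -1, 1.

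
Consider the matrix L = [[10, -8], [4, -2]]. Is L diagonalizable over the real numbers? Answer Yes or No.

Characteristic polynomial: p(λ) = λ^2 - 8λ + 12 = (λ - 6)(λ - 2).
All 2 eigenvalues are distinct, so L is diagonalizable.

Yes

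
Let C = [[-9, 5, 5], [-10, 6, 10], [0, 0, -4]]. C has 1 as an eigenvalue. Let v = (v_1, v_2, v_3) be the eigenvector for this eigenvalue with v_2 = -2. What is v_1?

C − 1I = [[-10, 5, 5], [-10, 5, 10], [0, 0, -5]].
Solving (C − 1I)v = 0 gives the eigenspace spanned by (-1, -2, 0).
With v_2 = -2, v = (-1, -2, 0), so v_1 = -1.

-1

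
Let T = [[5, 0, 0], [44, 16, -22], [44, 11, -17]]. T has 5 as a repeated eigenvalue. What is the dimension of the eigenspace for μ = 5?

2

T − 5I = [[0, 0, 0], [44, 11, -22], [44, 11, -22]].
This matrix has rank 1, so its null space has dimension 3 − 1 = 2.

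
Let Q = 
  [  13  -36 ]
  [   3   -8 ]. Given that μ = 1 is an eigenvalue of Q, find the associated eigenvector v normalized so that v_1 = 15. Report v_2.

5

Q − 1I = [[12, -36], [3, -9]].
Solving (Q − 1I)v = 0 gives the eigenspace spanned by (15, 5).
With v_1 = 15, v = (15, 5), so v_2 = 5.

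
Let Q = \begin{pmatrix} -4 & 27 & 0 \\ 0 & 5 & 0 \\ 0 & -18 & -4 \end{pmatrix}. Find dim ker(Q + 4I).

2

Q + 4I = [[0, 27, 0], [0, 9, 0], [0, -18, 0]].
This matrix has rank 1, so its null space has dimension 3 − 1 = 2.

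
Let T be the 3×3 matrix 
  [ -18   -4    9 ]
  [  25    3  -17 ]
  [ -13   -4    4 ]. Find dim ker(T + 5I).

1

T + 5I = [[-13, -4, 9], [25, 8, -17], [-13, -4, 9]].
This matrix has rank 2, so its null space has dimension 3 − 2 = 1.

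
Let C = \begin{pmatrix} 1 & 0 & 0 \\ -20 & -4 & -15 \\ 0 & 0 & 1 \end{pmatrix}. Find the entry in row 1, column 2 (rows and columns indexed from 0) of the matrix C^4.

Characteristic polynomial: t^3 + 2t^2 - 7t + 4 = (t - 1)^2(t + 4), so the eigenvalues are -4, 1, 1.
t=-4: eigenvector (0, 1, 0).
t=1: eigenvector (1, -1, -1).
t=1: eigenvector (0, -3, 1).
P = [[0, 1, 0], [1, -1, -3], [0, -1, 1]], D = diag(-4, 1, 1), P⁻¹ = [[4, 1, 3], [1, 0, 0], [1, 0, 1]].
C⁴ = P·diag(256, 1, 1)·P⁻¹ = [[1, 0, 0], [1020, 256, 765], [0, 0, 1]].
The requested entry is 765.

765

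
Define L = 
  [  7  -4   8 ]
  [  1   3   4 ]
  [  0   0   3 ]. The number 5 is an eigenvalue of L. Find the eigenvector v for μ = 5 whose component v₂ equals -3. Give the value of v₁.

L − 5I = [[2, -4, 8], [1, -2, 4], [0, 0, -2]].
Solving (L − 5I)v = 0 gives the eigenspace spanned by (-6, -3, 0).
With v₂ = -3, v = (-6, -3, 0), so v₁ = -6.

-6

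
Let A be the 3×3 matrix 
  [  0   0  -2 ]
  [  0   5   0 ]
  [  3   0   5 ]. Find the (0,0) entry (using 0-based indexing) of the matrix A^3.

-30

Characteristic polynomial: μ^3 - 10μ^2 + 31μ - 30 = (μ - 5)(μ - 3)(μ - 2), so the eigenvalues are 2, 3, 5.
μ=2: eigenvector (1, 0, -1).
μ=5: eigenvector (0, 1, 0).
μ=3: eigenvector (-2, 0, 3).
P = [[1, 0, -2], [0, 1, 0], [-1, 0, 3]], D = diag(2, 5, 3), P⁻¹ = [[3, 0, 2], [0, 1, 0], [1, 0, 1]].
A³ = P·diag(8, 125, 27)·P⁻¹ = [[-30, 0, -38], [0, 125, 0], [57, 0, 65]].
The requested entry is -30.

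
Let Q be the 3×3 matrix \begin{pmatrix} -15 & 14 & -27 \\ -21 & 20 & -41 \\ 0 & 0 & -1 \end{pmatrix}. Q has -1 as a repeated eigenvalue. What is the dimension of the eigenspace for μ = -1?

1

Q + 1I = [[-14, 14, -27], [-21, 21, -41], [0, 0, 0]].
This matrix has rank 2, so its null space has dimension 3 − 2 = 1.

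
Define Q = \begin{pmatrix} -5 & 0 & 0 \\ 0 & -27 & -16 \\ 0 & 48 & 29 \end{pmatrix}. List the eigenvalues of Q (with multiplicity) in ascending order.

-5, -3, 5

Characteristic polynomial: p(μ) = μ^3 + 3μ^2 - 25μ - 75 = (μ - 5)(μ + 3)(μ + 5).
Roots (with multiplicity): -5, -3, 5.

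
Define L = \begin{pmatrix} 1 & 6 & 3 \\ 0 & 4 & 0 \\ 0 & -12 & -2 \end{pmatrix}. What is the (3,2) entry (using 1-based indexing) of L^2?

Characteristic polynomial: t^3 - 3t^2 - 6t + 8 = (t - 4)(t - 1)(t + 2), so the eigenvalues are -2, 1, 4.
t=1: eigenvector (1, 0, 0).
t=4: eigenvector (0, 1, -2).
t=-2: eigenvector (-1, 0, 1).
P = [[1, 0, -1], [0, 1, 0], [0, -2, 1]], D = diag(1, 4, -2), P⁻¹ = [[1, 2, 1], [0, 1, 0], [0, 2, 1]].
L² = P·diag(1, 16, 4)·P⁻¹ = [[1, -6, -3], [0, 16, 0], [0, -24, 4]].
The requested entry is -24.

-24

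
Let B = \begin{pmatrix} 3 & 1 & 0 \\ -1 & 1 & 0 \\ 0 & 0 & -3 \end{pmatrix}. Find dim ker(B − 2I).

B − 2I = [[1, 1, 0], [-1, -1, 0], [0, 0, -5]].
This matrix has rank 2, so its null space has dimension 3 − 2 = 1.

1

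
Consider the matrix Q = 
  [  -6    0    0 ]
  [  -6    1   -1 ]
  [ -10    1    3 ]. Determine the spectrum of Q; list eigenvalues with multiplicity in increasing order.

-6, 2, 2

Characteristic polynomial: p(s) = s^3 + 2s^2 - 20s + 24 = (s - 2)^2(s + 6).
Roots (with multiplicity): -6, 2, 2.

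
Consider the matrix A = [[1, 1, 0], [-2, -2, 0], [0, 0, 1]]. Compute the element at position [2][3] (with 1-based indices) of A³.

Characteristic polynomial: t^3 - t = t(t - 1)(t + 1), so the eigenvalues are -1, 0, 1.
t=0: eigenvector (1, -1, 0).
t=-1: eigenvector (-1, 2, 0).
t=1: eigenvector (0, 0, 1).
P = [[1, -1, 0], [-1, 2, 0], [0, 0, 1]], D = diag(0, -1, 1), P⁻¹ = [[2, 1, 0], [1, 1, 0], [0, 0, 1]].
A³ = P·diag(0, -1, 1)·P⁻¹ = [[1, 1, 0], [-2, -2, 0], [0, 0, 1]].
The requested entry is 0.

0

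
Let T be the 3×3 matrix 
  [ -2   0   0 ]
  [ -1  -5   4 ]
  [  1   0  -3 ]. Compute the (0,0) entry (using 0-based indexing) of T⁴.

Characteristic polynomial: λ^3 + 10λ^2 + 31λ + 30 = (λ + 2)(λ + 3)(λ + 5), so the eigenvalues are -5, -3, -2.
λ=-2: eigenvector (1, 1, 1).
λ=-3: eigenvector (0, 2, 1).
λ=-5: eigenvector (0, 1, 0).
P = [[1, 0, 0], [1, 2, 1], [1, 1, 0]], D = diag(-2, -3, -5), P⁻¹ = [[1, 0, 0], [-1, 0, 1], [1, 1, -2]].
T⁴ = P·diag(16, 81, 625)·P⁻¹ = [[16, 0, 0], [479, 625, -1088], [-65, 0, 81]].
The requested entry is 16.

16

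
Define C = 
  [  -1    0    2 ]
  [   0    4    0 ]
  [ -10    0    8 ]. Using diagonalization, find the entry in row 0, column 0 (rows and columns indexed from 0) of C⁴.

Characteristic polynomial: t^3 - 11t^2 + 40t - 48 = (t - 4)^2(t - 3), so the eigenvalues are 3, 4, 4.
t=4: eigenvector (2, 0, 5).
t=3: eigenvector (-1, 0, -2).
t=4: eigenvector (0, 1, 0).
P = [[2, -1, 0], [0, 0, 1], [5, -2, 0]], D = diag(4, 3, 4), P⁻¹ = [[-2, 0, 1], [-5, 0, 2], [0, 1, 0]].
C⁴ = P·diag(256, 81, 256)·P⁻¹ = [[-619, 0, 350], [0, 256, 0], [-1750, 0, 956]].
The requested entry is -619.

-619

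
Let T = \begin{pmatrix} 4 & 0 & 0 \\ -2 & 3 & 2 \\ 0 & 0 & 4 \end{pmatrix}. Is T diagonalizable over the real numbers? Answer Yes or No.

Characteristic polynomial: p(r) = r^3 - 11r^2 + 40r - 48 = (r - 4)^2(r - 3).
r = 4 has algebraic multiplicity 2; rank(T − 4I) = 1, so geometric multiplicity = 2.
Every eigenvalue has geometric = algebraic multiplicity, so T is diagonalizable.

Yes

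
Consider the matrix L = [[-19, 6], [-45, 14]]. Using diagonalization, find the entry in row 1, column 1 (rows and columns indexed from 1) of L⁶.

Characteristic polynomial: r^2 + 5r + 4 = (r + 1)(r + 4), so the eigenvalues are -4, -1.
r=-4: eigenvector (-2, -5).
r=-1: eigenvector (1, 3).
P = [[-2, 1], [-5, 3]], D = diag(-4, -1), P⁻¹ = [[-3, 1], [-5, 2]].
L⁶ = P·diag(4096, 1)·P⁻¹ = [[24571, -8190], [61425, -20474]].
The requested entry is 24571.

24571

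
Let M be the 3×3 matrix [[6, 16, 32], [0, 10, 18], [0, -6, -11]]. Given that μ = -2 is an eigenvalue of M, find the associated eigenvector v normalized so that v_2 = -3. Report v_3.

M + 2I = [[8, 16, 32], [0, 12, 18], [0, -6, -9]].
Solving (M + 2I)v = 0 gives the eigenspace spanned by (-2, -3, 2).
With v_2 = -3, v = (-2, -3, 2), so v_3 = 2.

2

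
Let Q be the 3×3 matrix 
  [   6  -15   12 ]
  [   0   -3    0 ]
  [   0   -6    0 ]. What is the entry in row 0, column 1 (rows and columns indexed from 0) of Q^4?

-3969

Characteristic polynomial: λ^3 - 3λ^2 - 18λ = λ(λ - 6)(λ + 3), so the eigenvalues are -3, 0, 6.
λ=6: eigenvector (1, 0, 0).
λ=-3: eigenvector (-1, 1, 2).
λ=0: eigenvector (-2, 0, 1).
P = [[1, -1, -2], [0, 1, 0], [0, 2, 1]], D = diag(6, -3, 0), P⁻¹ = [[1, -3, 2], [0, 1, 0], [0, -2, 1]].
Q⁴ = P·diag(1296, 81, 0)·P⁻¹ = [[1296, -3969, 2592], [0, 81, 0], [0, 162, 0]].
The requested entry is -3969.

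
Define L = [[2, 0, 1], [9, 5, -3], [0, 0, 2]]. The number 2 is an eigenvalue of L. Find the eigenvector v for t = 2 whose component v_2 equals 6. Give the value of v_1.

-2

L − 2I = [[0, 0, 1], [9, 3, -3], [0, 0, 0]].
Solving (L − 2I)v = 0 gives the eigenspace spanned by (-2, 6, 0).
With v_2 = 6, v = (-2, 6, 0), so v_1 = -2.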